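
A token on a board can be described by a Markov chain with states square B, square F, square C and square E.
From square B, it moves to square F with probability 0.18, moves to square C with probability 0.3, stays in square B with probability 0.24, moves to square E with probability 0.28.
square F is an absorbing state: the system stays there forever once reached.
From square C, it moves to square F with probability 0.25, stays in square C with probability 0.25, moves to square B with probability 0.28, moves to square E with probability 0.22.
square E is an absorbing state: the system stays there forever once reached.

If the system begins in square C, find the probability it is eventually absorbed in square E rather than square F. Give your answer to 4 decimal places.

Let h(s) be the probability of absorption at square E starting from transient state s. Then h(square E) = 1 and h(square F) = 0. By first-step analysis:
h(square B) = 0.24·h(square B) + 0.18·0 + 0.3·h(square C) + 0.28·1
h(square C) = 0.28·h(square B) + 0.25·0 + 0.25·h(square C) + 0.22·1
Solving: h(square B) = 0.5679, h(square C) = 0.5053.
Starting from square C, the probability is 0.5053.

0.5053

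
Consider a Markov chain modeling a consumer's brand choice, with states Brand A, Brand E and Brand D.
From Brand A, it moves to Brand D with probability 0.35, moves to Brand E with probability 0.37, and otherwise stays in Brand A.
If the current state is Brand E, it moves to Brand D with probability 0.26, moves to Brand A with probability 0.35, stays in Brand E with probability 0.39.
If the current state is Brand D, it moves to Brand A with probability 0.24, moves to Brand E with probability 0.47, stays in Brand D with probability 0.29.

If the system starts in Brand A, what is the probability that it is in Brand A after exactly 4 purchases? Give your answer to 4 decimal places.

Propagate the distribution vector 4 purchases from Brand A.
After 0 purchases: (1.0000, 0.0000, 0.0000)
After 1 purchase: (0.2800, 0.3700, 0.3500)
After 2 purchases: (0.2919, 0.4124, 0.2957)
After 3 purchases: (0.2970, 0.4078, 0.2951)
After 4 purchases: (0.2967, 0.4077, 0.2956)
P(in Brand A after 4 purchases) = 0.2967

0.2967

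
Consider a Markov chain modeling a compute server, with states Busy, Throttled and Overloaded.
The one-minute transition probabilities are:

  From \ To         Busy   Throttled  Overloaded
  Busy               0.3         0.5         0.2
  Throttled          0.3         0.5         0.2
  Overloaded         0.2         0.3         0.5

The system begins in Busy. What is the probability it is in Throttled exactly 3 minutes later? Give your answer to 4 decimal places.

Propagate the distribution vector 3 minutes from Busy.
After 0 minutes: (1.0000, 0.0000, 0.0000)
After 1 minute: (0.3000, 0.5000, 0.2000)
After 2 minutes: (0.2800, 0.4600, 0.2600)
After 3 minutes: (0.2740, 0.4480, 0.2780)
P(in Throttled after 3 minutes) = 0.4480

0.4480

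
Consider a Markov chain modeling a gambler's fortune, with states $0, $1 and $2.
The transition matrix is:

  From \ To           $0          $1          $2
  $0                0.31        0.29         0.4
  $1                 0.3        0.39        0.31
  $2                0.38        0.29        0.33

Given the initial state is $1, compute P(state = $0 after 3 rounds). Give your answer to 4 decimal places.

Propagate the distribution vector 3 rounds from $1.
After 0 rounds: (0.0000, 1.0000, 0.0000)
After 1 round: (0.3000, 0.3900, 0.3100)
After 2 rounds: (0.3278, 0.3290, 0.3432)
After 3 rounds: (0.3307, 0.3229, 0.3464)
P(in $0 after 3 rounds) = 0.3307

0.3307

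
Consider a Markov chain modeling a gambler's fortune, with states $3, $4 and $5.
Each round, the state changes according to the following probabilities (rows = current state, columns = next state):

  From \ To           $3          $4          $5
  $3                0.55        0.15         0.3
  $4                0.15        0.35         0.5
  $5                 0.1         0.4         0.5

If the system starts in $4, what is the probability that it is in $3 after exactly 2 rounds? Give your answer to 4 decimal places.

Sum over the intermediate state after 1 round:
P = P($4→$3)·P($3→$3) + P($4→$4)·P($4→$3) + P($4→$5)·P($5→$3)
  = 0.15×0.55 + 0.35×0.15 + 0.5×0.1
  = 0.0825 + 0.0525 + 0.0500 = 0.1850

0.1850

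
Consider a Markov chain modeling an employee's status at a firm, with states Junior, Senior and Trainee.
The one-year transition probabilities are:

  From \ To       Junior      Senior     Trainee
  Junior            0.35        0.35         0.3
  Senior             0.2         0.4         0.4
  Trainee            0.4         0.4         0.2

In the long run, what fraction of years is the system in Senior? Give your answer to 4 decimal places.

0.3846

Let the stationary distribution be π with π = πP and π_1 + π_2 + π_3 = 1.
π_1 = 0.35·π_1 + 0.2·π_2 + 0.4·π_3
π_2 = 0.35·π_1 + 0.4·π_2 + 0.4·π_3
Solving with the normalization constraint gives π = (0.3077, 0.3846, 0.3077).
So the stationary probability of Senior is 0.3846.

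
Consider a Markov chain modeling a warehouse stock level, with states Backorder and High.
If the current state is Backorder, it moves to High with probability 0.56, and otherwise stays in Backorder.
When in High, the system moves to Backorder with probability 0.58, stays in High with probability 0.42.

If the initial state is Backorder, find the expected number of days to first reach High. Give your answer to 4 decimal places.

Let t(s) be the expected number of days to first reach High from state s, with t(High) = 0. Conditioning on the first day:
t(Backorder) = 1 + 0.44·t(Backorder)
Solving: t(Backorder) = 1.7857.
Expected days from Backorder to High: 1.7857.

1.7857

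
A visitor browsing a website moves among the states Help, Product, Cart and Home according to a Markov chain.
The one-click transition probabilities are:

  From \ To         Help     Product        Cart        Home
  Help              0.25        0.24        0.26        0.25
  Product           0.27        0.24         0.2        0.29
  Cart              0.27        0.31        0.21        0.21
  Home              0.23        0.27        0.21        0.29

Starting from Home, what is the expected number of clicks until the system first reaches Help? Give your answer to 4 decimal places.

Let t(s) be the expected number of clicks to first reach Help from state s, with t(Help) = 0. Conditioning on the first click:
t(Product) = 1 + 0.24·t(Product) + 0.2·t(Cart) + 0.29·t(Home)
t(Cart) = 1 + 0.31·t(Product) + 0.21·t(Cart) + 0.21·t(Home)
t(Home) = 1 + 0.27·t(Product) + 0.21·t(Cart) + 0.29·t(Home)
Solving: t(Product) = 3.8602, t(Cart) = 3.8477, t(Home) = 4.0145.
Expected clicks from Home to Help: 4.0145.

4.0145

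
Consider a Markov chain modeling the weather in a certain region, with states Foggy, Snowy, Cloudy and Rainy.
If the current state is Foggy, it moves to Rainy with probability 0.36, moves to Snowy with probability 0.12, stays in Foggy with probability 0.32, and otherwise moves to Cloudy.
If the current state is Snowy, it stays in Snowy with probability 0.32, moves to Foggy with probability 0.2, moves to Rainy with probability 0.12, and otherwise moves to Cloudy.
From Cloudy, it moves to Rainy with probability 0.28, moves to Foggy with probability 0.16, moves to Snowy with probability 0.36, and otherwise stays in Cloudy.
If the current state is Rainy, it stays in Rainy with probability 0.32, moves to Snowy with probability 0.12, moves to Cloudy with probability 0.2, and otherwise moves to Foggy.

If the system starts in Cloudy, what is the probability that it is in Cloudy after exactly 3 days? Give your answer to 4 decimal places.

0.2384

Propagate the distribution vector 3 days from Cloudy.
After 0 days: (0.0000, 0.0000, 1.0000, 0.0000)
After 1 day: (0.1600, 0.3600, 0.2000, 0.2800)
After 2 days: (0.2560, 0.2400, 0.2576, 0.2464)
After 3 days: (0.2598, 0.2298, 0.2384, 0.2719)
P(in Cloudy after 3 days) = 0.2384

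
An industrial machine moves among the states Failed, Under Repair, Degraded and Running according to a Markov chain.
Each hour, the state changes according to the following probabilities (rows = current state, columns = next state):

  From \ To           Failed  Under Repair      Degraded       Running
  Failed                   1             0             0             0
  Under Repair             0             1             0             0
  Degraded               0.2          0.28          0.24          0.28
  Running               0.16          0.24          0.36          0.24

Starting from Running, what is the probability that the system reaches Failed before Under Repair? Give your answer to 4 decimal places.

Let h(s) be the probability of absorption at Failed starting from transient state s. Then h(Failed) = 1 and h(Under Repair) = 0. By first-step analysis:
h(Degraded) = 0.2·1 + 0.28·0 + 0.24·h(Degraded) + 0.28·h(Running)
h(Running) = 0.16·1 + 0.24·0 + 0.36·h(Degraded) + 0.24·h(Running)
Solving: h(Degraded) = 0.4128, h(Running) = 0.4060.
Starting from Running, the probability is 0.4060.

0.4060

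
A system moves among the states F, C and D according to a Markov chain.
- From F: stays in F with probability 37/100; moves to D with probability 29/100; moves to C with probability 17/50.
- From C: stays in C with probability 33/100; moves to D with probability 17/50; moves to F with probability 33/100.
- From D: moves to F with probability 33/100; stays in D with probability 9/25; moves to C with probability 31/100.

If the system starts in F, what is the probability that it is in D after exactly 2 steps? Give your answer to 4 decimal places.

0.3273

Sum over the intermediate state after 1 step:
P = P(F→F)·P(F→D) + P(F→C)·P(C→D) + P(F→D)·P(D→D)
  = 0.37×0.29 + 0.34×0.34 + 0.29×0.36
  = 0.1073 + 0.1156 + 0.1044 = 0.3273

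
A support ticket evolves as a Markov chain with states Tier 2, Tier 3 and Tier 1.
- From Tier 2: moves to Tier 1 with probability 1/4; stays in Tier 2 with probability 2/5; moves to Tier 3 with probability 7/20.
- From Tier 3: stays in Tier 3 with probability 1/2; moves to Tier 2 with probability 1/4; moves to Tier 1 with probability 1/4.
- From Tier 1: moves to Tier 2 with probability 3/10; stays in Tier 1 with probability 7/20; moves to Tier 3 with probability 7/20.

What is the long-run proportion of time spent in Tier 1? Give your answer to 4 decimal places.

Let the stationary distribution be π with π = πP and π_1 + π_2 + π_3 = 1.
π_1 = 0.4·π_1 + 0.25·π_2 + 0.3·π_3
π_2 = 0.35·π_1 + 0.5·π_2 + 0.35·π_3
Solving with the normalization constraint gives π = (0.3105, 0.4118, 0.2778).
So the stationary probability of Tier 1 is 0.2778.

0.2778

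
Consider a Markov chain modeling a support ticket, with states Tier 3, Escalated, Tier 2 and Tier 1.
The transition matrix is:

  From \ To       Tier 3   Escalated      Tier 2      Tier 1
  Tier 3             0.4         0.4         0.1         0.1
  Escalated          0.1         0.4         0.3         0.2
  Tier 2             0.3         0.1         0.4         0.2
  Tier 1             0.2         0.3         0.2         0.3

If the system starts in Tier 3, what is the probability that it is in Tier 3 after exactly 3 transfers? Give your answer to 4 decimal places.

Propagate the distribution vector 3 transfers from Tier 3.
After 0 transfers: (1.0000, 0.0000, 0.0000, 0.0000)
After 1 transfer: (0.4000, 0.4000, 0.1000, 0.1000)
After 2 transfers: (0.2500, 0.3600, 0.2200, 0.1700)
After 3 transfers: (0.2360, 0.3170, 0.2550, 0.1920)
P(in Tier 3 after 3 transfers) = 0.2360

0.2360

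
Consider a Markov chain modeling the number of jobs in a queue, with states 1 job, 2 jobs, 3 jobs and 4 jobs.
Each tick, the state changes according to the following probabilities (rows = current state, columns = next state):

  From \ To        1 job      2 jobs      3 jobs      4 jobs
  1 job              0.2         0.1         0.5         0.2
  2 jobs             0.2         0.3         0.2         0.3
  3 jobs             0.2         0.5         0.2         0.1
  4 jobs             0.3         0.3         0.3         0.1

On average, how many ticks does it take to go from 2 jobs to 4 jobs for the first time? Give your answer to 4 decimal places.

Let t(s) be the expected number of ticks to first reach 4 jobs from state s, with t(4 jobs) = 0. Conditioning on the first tick:
t(1 job) = 1 + 0.2·t(1 job) + 0.1·t(2 jobs) + 0.5·t(3 jobs)
t(2 jobs) = 1 + 0.2·t(1 job) + 0.3·t(2 jobs) + 0.2·t(3 jobs)
t(3 jobs) = 1 + 0.2·t(1 job) + 0.5·t(2 jobs) + 0.2·t(3 jobs)
Solving: t(1 job) = 5.0877, t(2 jobs) = 4.3860, t(3 jobs) = 5.2632.
Expected ticks from 2 jobs to 4 jobs: 4.3860.

4.3860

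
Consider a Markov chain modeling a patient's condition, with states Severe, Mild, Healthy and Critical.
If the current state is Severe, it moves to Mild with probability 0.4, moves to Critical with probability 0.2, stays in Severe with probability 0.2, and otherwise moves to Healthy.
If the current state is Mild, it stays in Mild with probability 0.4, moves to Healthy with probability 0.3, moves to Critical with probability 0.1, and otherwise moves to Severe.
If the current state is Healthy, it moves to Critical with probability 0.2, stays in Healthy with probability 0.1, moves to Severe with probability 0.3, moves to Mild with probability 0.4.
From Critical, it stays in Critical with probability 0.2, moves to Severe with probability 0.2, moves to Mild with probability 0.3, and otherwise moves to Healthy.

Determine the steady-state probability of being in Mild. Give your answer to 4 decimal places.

0.3838

Let the stationary distribution be π with π = πP and π_1 + π_2 + π_3 + π_4 = 1.
π_1 = 0.2·π_1 + 0.2·π_2 + 0.3·π_3 + 0.2·π_4
π_2 = 0.4·π_1 + 0.4·π_2 + 0.4·π_3 + 0.3·π_4
π_3 = 0.2·π_1 + 0.3·π_2 + 0.1·π_3 + 0.3·π_4
Solving with the normalization constraint gives π = (0.2231, 0.3838, 0.2314, 0.1616).
So the stationary probability of Mild is 0.3838.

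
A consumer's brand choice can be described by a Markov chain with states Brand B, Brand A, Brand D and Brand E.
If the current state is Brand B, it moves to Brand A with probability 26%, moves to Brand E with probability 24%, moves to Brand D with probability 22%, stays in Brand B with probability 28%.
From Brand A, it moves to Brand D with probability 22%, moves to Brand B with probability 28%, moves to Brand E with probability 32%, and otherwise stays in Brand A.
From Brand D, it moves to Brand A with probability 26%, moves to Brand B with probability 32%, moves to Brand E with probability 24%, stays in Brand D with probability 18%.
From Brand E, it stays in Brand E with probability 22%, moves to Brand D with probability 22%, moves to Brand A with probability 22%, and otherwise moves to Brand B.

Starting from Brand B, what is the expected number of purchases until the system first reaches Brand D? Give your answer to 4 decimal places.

Let t(s) be the expected number of purchases to first reach Brand D from state s, with t(Brand D) = 0. Conditioning on the first purchase:
t(Brand B) = 1 + 0.28·t(Brand B) + 0.26·t(Brand A) + 0.24·t(Brand E)
t(Brand A) = 1 + 0.28·t(Brand B) + 0.18·t(Brand A) + 0.32·t(Brand E)
t(Brand E) = 1 + 0.34·t(Brand B) + 0.22·t(Brand A) + 0.22·t(Brand E)
Solving: t(Brand B) = 4.5455, t(Brand A) = 4.5455, t(Brand E) = 4.5455.
Expected purchases from Brand B to Brand D: 4.5455.

4.5455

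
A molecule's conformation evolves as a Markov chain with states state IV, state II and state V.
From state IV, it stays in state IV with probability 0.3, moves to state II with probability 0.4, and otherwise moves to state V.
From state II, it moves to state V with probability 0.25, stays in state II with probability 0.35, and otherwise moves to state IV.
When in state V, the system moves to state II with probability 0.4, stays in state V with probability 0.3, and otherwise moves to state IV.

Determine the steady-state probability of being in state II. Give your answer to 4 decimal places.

0.3810

Let the stationary distribution be π with π = πP and π_1 + π_2 + π_3 = 1.
π_1 = 0.3·π_1 + 0.4·π_2 + 0.3·π_3
π_2 = 0.4·π_1 + 0.35·π_2 + 0.4·π_3
Solving with the normalization constraint gives π = (0.3381, 0.3810, 0.2810).
So the stationary probability of state II is 0.3810.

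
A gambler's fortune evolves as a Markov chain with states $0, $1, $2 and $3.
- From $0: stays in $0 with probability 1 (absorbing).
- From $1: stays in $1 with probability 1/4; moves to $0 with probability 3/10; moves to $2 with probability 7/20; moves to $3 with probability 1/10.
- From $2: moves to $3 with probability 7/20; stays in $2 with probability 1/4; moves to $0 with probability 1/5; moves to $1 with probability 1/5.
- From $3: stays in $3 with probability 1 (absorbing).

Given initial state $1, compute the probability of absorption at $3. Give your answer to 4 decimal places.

Let h(s) be the probability of absorption at $3 starting from transient state s. Then h($3) = 1 and h($0) = 0. By first-step analysis:
h($1) = 0.3·0 + 0.25·h($1) + 0.35·h($2) + 0.1·1
h($2) = 0.2·0 + 0.2·h($1) + 0.25·h($2) + 0.35·1
Solving: h($1) = 0.4010, h($2) = 0.5736.
Starting from $1, the probability is 0.4010.

0.4010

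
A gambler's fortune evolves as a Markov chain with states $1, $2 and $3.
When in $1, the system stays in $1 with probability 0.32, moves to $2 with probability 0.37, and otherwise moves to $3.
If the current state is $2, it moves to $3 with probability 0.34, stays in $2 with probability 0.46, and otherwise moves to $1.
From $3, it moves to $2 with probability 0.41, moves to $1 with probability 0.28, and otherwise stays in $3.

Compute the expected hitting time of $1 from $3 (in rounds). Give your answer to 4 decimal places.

4.0738

Let t(s) be the expected number of rounds to first reach $1 from state s, with t($1) = 0. Conditioning on the first round:
t($2) = 1 + 0.46·t($2) + 0.34·t($3)
t($3) = 1 + 0.41·t($2) + 0.31·t($3)
Solving: t($2) = 4.4168, t($3) = 4.0738.
Expected rounds from $3 to $1: 4.0738.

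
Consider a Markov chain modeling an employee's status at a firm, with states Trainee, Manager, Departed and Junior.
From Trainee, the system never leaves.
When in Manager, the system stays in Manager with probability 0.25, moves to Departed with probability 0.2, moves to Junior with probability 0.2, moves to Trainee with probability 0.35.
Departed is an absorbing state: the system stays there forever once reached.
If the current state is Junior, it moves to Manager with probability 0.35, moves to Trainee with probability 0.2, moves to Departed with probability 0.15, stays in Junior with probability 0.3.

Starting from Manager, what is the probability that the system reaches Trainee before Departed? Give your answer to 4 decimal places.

0.6264

Let h(s) be the probability of absorption at Trainee starting from transient state s. Then h(Trainee) = 1 and h(Departed) = 0. By first-step analysis:
h(Manager) = 0.35·1 + 0.25·h(Manager) + 0.2·0 + 0.2·h(Junior)
h(Junior) = 0.2·1 + 0.35·h(Manager) + 0.15·0 + 0.3·h(Junior)
Solving: h(Manager) = 0.6264, h(Junior) = 0.5989.
Starting from Manager, the probability is 0.6264.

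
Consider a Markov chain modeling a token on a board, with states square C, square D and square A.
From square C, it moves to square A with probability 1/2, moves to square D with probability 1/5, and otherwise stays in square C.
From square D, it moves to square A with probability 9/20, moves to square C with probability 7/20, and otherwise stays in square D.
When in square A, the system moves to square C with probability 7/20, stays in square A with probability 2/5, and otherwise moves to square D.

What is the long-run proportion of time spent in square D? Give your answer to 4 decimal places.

Let the stationary distribution be π with π = πP and π_1 + π_2 + π_3 = 1.
π_1 = 0.3·π_1 + 0.35·π_2 + 0.35·π_3
π_2 = 0.2·π_1 + 0.2·π_2 + 0.25·π_3
Solving with the normalization constraint gives π = (0.3333, 0.2222, 0.4444).
So the stationary probability of square D is 0.2222.

0.2222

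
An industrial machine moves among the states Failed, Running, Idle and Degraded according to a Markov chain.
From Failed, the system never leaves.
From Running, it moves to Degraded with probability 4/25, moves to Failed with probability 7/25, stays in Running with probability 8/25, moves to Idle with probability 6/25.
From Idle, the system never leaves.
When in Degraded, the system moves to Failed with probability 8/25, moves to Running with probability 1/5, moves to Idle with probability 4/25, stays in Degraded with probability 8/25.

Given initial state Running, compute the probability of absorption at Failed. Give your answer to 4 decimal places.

Let h(s) be the probability of absorption at Failed starting from transient state s. Then h(Failed) = 1 and h(Idle) = 0. By first-step analysis:
h(Running) = 0.28·1 + 0.32·h(Running) + 0.24·0 + 0.16·h(Degraded)
h(Degraded) = 0.32·1 + 0.2·h(Running) + 0.16·0 + 0.32·h(Degraded)
Solving: h(Running) = 0.5613, h(Degraded) = 0.6357.
Starting from Running, the probability is 0.5613.

0.5613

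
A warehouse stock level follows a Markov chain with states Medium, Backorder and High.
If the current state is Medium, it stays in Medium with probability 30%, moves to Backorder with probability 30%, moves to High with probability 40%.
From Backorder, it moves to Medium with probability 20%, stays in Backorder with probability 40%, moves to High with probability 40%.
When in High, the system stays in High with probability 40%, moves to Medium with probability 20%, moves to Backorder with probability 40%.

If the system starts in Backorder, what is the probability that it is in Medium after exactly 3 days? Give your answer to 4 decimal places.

0.2220

Propagate the distribution vector 3 days from Backorder.
After 0 days: (0.0000, 1.0000, 0.0000)
After 1 day: (0.2000, 0.4000, 0.4000)
After 2 days: (0.2200, 0.3800, 0.4000)
After 3 days: (0.2220, 0.3780, 0.4000)
P(in Medium after 3 days) = 0.2220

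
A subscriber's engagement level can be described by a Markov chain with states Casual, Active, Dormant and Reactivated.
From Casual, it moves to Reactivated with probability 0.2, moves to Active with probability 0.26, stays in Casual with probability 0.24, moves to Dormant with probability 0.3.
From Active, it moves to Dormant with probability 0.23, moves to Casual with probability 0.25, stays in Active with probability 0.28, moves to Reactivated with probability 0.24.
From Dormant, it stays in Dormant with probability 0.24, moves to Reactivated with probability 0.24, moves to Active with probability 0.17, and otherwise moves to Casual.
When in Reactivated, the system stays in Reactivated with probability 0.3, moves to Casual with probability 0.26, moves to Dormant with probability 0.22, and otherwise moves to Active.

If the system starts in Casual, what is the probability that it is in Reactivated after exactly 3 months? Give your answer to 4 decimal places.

Propagate the distribution vector 3 months from Casual.
After 0 months: (1.0000, 0.0000, 0.0000, 0.0000)
After 1 month: (0.2400, 0.2600, 0.3000, 0.2000)
After 2 months: (0.2796, 0.2302, 0.2478, 0.2424)
After 3 months: (0.2744, 0.2326, 0.2496, 0.2434)
P(in Reactivated after 3 months) = 0.2434

0.2434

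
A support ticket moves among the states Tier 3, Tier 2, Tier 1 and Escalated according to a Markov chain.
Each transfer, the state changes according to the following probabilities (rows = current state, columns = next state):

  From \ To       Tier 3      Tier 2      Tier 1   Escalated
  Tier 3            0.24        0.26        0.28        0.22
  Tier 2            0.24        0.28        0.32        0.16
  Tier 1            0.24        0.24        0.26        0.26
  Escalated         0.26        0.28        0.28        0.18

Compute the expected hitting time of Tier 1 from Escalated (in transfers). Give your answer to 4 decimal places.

3.4364

Let t(s) be the expected number of transfers to first reach Tier 1 from state s, with t(Tier 1) = 0. Conditioning on the first transfer:
t(Tier 3) = 1 + 0.24·t(Tier 3) + 0.26·t(Tier 2) + 0.22·t(Escalated)
t(Tier 2) = 1 + 0.24·t(Tier 3) + 0.28·t(Tier 2) + 0.16·t(Escalated)
t(Escalated) = 1 + 0.26·t(Tier 3) + 0.28·t(Tier 2) + 0.18·t(Escalated)
Solving: t(Tier 3) = 3.4391, t(Tier 2) = 3.2989, t(Escalated) = 3.4364.
Expected transfers from Escalated to Tier 1: 3.4364.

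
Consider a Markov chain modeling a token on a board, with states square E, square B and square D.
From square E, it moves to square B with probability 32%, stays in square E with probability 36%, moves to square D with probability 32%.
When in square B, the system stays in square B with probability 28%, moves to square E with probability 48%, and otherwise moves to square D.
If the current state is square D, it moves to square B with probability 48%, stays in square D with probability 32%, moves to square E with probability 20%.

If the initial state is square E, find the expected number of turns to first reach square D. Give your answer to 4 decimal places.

3.3854

Let t(s) be the expected number of turns to first reach square D from state s, with t(square D) = 0. Conditioning on the first turn:
t(square E) = 1 + 0.36·t(square E) + 0.32·t(square B)
t(square B) = 1 + 0.48·t(square E) + 0.28·t(square B)
Solving: t(square E) = 3.3854, t(square B) = 3.6458.
Expected turns from square E to square D: 3.3854.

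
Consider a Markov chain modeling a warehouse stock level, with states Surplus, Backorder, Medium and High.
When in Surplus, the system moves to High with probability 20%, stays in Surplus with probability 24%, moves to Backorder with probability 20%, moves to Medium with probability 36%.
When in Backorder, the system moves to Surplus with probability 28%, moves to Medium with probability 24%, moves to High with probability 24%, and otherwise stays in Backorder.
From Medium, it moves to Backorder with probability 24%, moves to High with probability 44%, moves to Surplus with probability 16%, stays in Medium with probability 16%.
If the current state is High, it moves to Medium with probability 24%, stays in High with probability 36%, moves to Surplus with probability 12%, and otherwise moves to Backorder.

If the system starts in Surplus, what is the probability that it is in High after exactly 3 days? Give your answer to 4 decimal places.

Propagate the distribution vector 3 days from Surplus.
After 0 days: (1.0000, 0.0000, 0.0000, 0.0000)
After 1 day: (0.2400, 0.2000, 0.3600, 0.2000)
After 2 days: (0.1952, 0.2384, 0.2400, 0.3264)
After 3 days: (0.1912, 0.2452, 0.2442, 0.3194)
P(in High after 3 days) = 0.3194

0.3194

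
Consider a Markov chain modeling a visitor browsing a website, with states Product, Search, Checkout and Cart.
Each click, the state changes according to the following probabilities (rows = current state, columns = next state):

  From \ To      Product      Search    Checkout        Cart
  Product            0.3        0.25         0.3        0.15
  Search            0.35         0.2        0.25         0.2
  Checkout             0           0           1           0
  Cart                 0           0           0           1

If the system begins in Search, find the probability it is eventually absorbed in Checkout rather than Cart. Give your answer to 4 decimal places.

0.5926

Let h(s) be the probability of absorption at Checkout starting from transient state s. Then h(Checkout) = 1 and h(Cart) = 0. By first-step analysis:
h(Product) = 0.3·h(Product) + 0.25·h(Search) + 0.3·1 + 0.15·0
h(Search) = 0.35·h(Product) + 0.2·h(Search) + 0.25·1 + 0.2·0
Solving: h(Product) = 0.6402, h(Search) = 0.5926.
Starting from Search, the probability is 0.5926.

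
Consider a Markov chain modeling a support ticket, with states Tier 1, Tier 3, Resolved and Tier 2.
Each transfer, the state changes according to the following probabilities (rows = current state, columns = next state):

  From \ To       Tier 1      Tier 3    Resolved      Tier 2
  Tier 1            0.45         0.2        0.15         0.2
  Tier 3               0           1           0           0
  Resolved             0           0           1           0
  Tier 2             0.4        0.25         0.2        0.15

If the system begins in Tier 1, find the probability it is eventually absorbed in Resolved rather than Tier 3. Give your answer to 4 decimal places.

0.4323

Let h(s) be the probability of absorption at Resolved starting from transient state s. Then h(Resolved) = 1 and h(Tier 3) = 0. By first-step analysis:
h(Tier 1) = 0.45·h(Tier 1) + 0.2·0 + 0.15·1 + 0.2·h(Tier 2)
h(Tier 2) = 0.4·h(Tier 1) + 0.25·0 + 0.2·1 + 0.15·h(Tier 2)
Solving: h(Tier 1) = 0.4323, h(Tier 2) = 0.4387.
Starting from Tier 1, the probability is 0.4323.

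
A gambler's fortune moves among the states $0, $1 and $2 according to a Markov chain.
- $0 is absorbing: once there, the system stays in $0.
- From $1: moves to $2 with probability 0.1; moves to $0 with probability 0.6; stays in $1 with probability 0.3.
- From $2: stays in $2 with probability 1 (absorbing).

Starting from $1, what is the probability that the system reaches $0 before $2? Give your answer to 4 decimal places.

Let h(s) be the probability of absorption at $0 starting from transient state s. Then h($0) = 1 and h($2) = 0. By first-step analysis:
h($1) = 0.6·1 + 0.3·h($1) + 0.1·0
Solving: h($1) = 0.8571.
Starting from $1, the probability is 0.8571.

0.8571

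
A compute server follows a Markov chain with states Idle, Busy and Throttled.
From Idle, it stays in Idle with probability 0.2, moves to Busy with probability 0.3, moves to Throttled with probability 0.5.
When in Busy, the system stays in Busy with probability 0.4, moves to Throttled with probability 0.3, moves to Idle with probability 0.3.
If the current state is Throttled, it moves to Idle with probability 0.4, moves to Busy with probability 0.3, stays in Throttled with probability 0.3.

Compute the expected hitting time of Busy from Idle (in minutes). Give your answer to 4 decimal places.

3.3333

Let t(s) be the expected number of minutes to first reach Busy from state s, with t(Busy) = 0. Conditioning on the first minute:
t(Idle) = 1 + 0.2·t(Idle) + 0.5·t(Throttled)
t(Throttled) = 1 + 0.4·t(Idle) + 0.3·t(Throttled)
Solving: t(Idle) = 3.3333, t(Throttled) = 3.3333.
Expected minutes from Idle to Busy: 3.3333.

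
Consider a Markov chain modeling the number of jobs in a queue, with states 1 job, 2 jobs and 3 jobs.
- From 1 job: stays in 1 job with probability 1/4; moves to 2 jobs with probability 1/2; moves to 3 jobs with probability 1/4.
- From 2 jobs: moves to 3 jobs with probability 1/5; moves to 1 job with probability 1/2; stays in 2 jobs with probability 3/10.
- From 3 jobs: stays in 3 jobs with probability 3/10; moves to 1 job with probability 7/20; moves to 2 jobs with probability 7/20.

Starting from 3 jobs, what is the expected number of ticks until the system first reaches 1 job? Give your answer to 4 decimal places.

Let t(s) be the expected number of ticks to first reach 1 job from state s, with t(1 job) = 0. Conditioning on the first tick:
t(2 jobs) = 1 + 0.3·t(2 jobs) + 0.2·t(3 jobs)
t(3 jobs) = 1 + 0.35·t(2 jobs) + 0.3·t(3 jobs)
Solving: t(2 jobs) = 2.1429, t(3 jobs) = 2.5000.
Expected ticks from 3 jobs to 1 job: 2.5000.

2.5000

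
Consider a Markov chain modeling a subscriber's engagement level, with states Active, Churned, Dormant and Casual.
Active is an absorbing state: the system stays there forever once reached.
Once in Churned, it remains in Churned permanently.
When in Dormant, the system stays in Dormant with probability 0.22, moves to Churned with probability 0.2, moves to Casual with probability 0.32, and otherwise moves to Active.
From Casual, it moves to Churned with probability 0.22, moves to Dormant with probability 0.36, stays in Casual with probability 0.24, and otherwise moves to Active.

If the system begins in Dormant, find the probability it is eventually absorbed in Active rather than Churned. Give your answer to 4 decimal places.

Let h(s) be the probability of absorption at Active starting from transient state s. Then h(Active) = 1 and h(Churned) = 0. By first-step analysis:
h(Dormant) = 0.26·1 + 0.2·0 + 0.22·h(Dormant) + 0.32·h(Casual)
h(Casual) = 0.18·1 + 0.22·0 + 0.36·h(Dormant) + 0.24·h(Casual)
Solving: h(Dormant) = 0.5343, h(Casual) = 0.4899.
Starting from Dormant, the probability is 0.5343.

0.5343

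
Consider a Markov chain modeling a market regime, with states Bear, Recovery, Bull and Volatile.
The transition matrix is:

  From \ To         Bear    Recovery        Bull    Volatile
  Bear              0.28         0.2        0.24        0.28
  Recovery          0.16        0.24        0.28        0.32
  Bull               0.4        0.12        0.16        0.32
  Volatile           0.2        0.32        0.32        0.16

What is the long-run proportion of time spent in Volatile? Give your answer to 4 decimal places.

0.2668

Let the stationary distribution be π with π = πP and π_1 + π_2 + π_3 + π_4 = 1.
π_1 = 0.28·π_1 + 0.16·π_2 + 0.4·π_3 + 0.2·π_4
π_2 = 0.2·π_1 + 0.24·π_2 + 0.12·π_3 + 0.32·π_4
π_3 = 0.24·π_1 + 0.28·π_2 + 0.16·π_3 + 0.32·π_4
Solving with the normalization constraint gives π = (0.2622, 0.2208, 0.2502, 0.2668).
So the stationary probability of Volatile is 0.2668.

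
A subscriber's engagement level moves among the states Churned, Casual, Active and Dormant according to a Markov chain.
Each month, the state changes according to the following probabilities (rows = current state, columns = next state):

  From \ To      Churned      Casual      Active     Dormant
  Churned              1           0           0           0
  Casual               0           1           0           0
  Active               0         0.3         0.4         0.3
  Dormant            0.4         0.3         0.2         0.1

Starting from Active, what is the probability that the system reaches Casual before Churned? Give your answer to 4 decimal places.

Let h(s) be the probability of absorption at Casual starting from transient state s. Then h(Casual) = 1 and h(Churned) = 0. By first-step analysis:
h(Active) = 0.3·1 + 0.4·h(Active) + 0.3·h(Dormant)
h(Dormant) = 0.4·0 + 0.3·1 + 0.2·h(Active) + 0.1·h(Dormant)
Solving: h(Active) = 0.7500, h(Dormant) = 0.5000.
Starting from Active, the probability is 0.7500.

0.7500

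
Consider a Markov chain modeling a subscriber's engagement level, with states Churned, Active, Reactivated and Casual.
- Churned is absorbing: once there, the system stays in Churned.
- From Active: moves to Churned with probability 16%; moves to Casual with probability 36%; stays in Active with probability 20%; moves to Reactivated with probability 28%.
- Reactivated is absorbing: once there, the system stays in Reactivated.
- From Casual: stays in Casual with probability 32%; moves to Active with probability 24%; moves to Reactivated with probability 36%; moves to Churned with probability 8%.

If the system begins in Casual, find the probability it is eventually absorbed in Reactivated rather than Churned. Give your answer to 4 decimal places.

Let h(s) be the probability of absorption at Reactivated starting from transient state s. Then h(Reactivated) = 1 and h(Churned) = 0. By first-step analysis:
h(Active) = 0.16·0 + 0.2·h(Active) + 0.28·1 + 0.36·h(Casual)
h(Casual) = 0.08·0 + 0.24·h(Active) + 0.36·1 + 0.32·h(Casual)
Solving: h(Active) = 0.6993, h(Casual) = 0.7762.
Starting from Casual, the probability is 0.7762.

0.7762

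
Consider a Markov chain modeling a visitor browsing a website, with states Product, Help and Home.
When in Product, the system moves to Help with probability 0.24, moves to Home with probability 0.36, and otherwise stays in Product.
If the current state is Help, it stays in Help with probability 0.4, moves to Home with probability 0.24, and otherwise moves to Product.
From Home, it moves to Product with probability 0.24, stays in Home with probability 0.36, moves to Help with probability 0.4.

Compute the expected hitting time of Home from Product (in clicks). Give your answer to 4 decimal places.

Let t(s) be the expected number of clicks to first reach Home from state s, with t(Home) = 0. Conditioning on the first click:
t(Product) = 1 + 0.4·t(Product) + 0.24·t(Help)
t(Help) = 1 + 0.36·t(Product) + 0.4·t(Help)
Solving: t(Product) = 3.0702, t(Help) = 3.5088.
Expected clicks from Product to Home: 3.0702.

3.0702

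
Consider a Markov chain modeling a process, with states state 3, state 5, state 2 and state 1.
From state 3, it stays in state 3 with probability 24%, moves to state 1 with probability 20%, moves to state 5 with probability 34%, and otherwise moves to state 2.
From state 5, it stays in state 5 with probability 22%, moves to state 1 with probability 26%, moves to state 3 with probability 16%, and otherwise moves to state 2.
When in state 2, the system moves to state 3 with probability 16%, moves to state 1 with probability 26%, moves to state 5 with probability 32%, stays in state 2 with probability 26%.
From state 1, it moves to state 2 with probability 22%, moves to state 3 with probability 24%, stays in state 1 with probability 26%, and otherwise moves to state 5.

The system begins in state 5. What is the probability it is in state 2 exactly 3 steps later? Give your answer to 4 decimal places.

Propagate the distribution vector 3 steps from state 5.
After 0 steps: (0.0000, 1.0000, 0.0000, 0.0000)
After 1 step: (0.1600, 0.2200, 0.3600, 0.2600)
After 2 steps: (0.1936, 0.2908, 0.2652, 0.2504)
After 3 steps: (0.1955, 0.2848, 0.2713, 0.2484)
P(in state 2 after 3 steps) = 0.2713

0.2713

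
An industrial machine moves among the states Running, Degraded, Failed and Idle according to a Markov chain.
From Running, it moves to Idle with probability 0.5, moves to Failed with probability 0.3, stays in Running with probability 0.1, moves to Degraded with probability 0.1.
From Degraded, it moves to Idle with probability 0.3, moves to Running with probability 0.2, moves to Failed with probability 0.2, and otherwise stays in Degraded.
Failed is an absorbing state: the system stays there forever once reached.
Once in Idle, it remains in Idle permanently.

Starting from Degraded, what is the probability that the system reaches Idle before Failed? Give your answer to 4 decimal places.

0.6066

Let h(s) be the probability of absorption at Idle starting from transient state s. Then h(Idle) = 1 and h(Failed) = 0. By first-step analysis:
h(Running) = 0.1·h(Running) + 0.1·h(Degraded) + 0.3·0 + 0.5·1
h(Degraded) = 0.2·h(Running) + 0.3·h(Degraded) + 0.2·0 + 0.3·1
Solving: h(Running) = 0.6230, h(Degraded) = 0.6066.
Starting from Degraded, the probability is 0.6066.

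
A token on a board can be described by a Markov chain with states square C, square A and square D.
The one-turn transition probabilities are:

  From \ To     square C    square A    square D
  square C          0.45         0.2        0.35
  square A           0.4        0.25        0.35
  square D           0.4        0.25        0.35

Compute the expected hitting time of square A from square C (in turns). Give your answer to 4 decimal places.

Let t(s) be the expected number of turns to first reach square A from state s, with t(square A) = 0. Conditioning on the first turn:
t(square C) = 1 + 0.45·t(square C) + 0.35·t(square D)
t(square D) = 1 + 0.4·t(square C) + 0.35·t(square D)
Solving: t(square C) = 4.5977, t(square D) = 4.3678.
Expected turns from square C to square A: 4.5977.

4.5977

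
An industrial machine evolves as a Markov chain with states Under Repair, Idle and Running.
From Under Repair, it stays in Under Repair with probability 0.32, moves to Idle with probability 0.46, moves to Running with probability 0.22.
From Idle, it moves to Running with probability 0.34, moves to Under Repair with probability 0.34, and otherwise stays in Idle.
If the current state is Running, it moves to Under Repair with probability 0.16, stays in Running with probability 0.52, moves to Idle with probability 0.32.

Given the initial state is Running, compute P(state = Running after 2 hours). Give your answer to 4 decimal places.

0.4144

Sum over the intermediate state after 1 hour:
P = P(Running→Under Repair)·P(Under Repair→Running) + P(Running→Idle)·P(Idle→Running) + P(Running→Running)·P(Running→Running)
  = 0.16×0.22 + 0.32×0.34 + 0.52×0.52
  = 0.0352 + 0.1088 + 0.2704 = 0.4144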